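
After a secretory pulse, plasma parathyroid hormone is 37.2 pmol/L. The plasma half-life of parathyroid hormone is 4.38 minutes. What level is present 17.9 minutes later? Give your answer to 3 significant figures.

2.19 pmol/L

Number of half-lives: n = 17.9/4.38 ≈ 4.0868.
Remaining = 37.2 × (1/2)^4.0868 = 37.2 × 0.058852 ≈ 2.1893 pmol/L.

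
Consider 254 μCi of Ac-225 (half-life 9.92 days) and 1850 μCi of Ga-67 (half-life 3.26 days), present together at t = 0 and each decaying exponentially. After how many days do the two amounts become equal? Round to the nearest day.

14 days

Set 254·(1/2)^(t/9.92) = 1850·(1/2)^(t/3.26).
Taking log₂: log₂(254/1850) = t·(1/9.92 − 1/3.26).
log₂(0.1373) = -2.8646; 1/9.92 − 1/3.26 = -0.20594.
t = -2.8646 / -0.20594 ≈ 13.91 days.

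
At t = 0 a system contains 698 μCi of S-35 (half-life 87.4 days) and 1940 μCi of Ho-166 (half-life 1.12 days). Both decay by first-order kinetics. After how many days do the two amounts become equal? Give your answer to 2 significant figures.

1.7 days

Set 698·(1/2)^(t/87.4) = 1940·(1/2)^(t/1.12).
Taking log₂: log₂(698/1940) = t·(1/87.4 − 1/1.12).
log₂(0.35979) = -1.4748; 1/87.4 − 1/1.12 = -0.88142.
t = -1.4748 / -0.88142 ≈ 1.6732 days.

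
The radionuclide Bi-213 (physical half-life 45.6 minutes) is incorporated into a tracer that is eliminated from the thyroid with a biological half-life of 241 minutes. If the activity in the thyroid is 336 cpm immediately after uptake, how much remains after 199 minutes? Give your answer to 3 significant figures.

1/t_eff = 1/t_phys + 1/t_biol = 1/45.6 + 1/241 = 0.026079 per minute.
t_eff = 45.6 × 241 / (45.6 + 241) ≈ 38.345 minutes.
Remaining = 336 × (1/2)^(199/38.345) = 336 × (1/2)^5.1898 ≈ 9.2059 cpm.

9.21 cpm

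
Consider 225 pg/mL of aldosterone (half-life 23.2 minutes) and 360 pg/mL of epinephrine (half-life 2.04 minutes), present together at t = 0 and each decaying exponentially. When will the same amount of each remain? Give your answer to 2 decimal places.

1.52 minutes

Set 225·(1/2)^(t/23.2) = 360·(1/2)^(t/2.04).
Taking log₂: log₂(225/360) = t·(1/23.2 − 1/2.04).
log₂(0.625) = -0.67807; 1/23.2 − 1/2.04 = -0.44709.
t = -0.67807 / -0.44709 ≈ 1.5166 minutes.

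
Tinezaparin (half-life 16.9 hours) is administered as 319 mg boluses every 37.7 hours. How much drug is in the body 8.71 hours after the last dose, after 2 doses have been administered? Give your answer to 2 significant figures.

The 2 doses were given 46.41, 8.71 hours ago.
Total = 319·(1/2)^(46.41/16.9) + 319·(1/2)^(8.71/16.9)
      = 47.546 + 223.17 ≈ 270.72 mg.

270 mg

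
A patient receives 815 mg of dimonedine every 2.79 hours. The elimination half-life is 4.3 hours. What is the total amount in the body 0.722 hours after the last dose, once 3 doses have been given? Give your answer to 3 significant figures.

1480 mg

The 3 doses were given 6.302, 3.512, 0.722 hours ago.
Total = 815·(1/2)^(6.302/4.3) + 815·(1/2)^(3.512/4.3) + 815·(1/2)^(0.722/4.3)
      = 295.1 + 462.69 + 725.46 ≈ 1483.3 mg.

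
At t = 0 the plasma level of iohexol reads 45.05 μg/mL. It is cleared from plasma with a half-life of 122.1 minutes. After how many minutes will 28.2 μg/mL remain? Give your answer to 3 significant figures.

82.5 minutes

Fraction remaining = 28.2/45.05 ≈ 0.62597.
n = log₂(45.05/28.2) = ln(1.5975)/ln 2 ≈ 0.67583 half-lives.
t = n × t½ = 0.67583 × 122.1 ≈ 82.519 minutes.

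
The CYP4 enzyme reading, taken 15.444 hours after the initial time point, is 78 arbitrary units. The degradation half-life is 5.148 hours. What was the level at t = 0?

624 arbitrary units

Number of half-lives elapsed: n = 15.444/5.148 ≈ 3.
A₀ = A × 2^n = 78 × 2^3 = 78 × 8 ≈ 624 arbitrary units.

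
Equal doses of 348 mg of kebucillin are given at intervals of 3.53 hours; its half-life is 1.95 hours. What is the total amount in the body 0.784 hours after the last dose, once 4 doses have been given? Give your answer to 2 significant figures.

The 4 doses were given 11.374, 7.844, 4.314, 0.784 hours ago.
Total = 348·(1/2)^(11.374/1.95) + 348·(1/2)^(7.844/1.95) + 348·(1/2)^(4.314/1.95) + 348·(1/2)^(0.784/1.95)
      = 6.1056 + 21.412 + 75.095 + 263.36 ≈ 365.97 mg.

370 mg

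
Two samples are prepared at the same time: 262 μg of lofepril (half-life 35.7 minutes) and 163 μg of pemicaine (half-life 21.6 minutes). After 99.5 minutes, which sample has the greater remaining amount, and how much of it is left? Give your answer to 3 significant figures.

lofepril, 38.0 μg

lofepril: 262 × (1/2)^2.7871 ≈ 37.957 μg.
pemicaine: 163 × (1/2)^4.6065 ≈ 6.6911 μg.
Lofepril has more remaining, at ≈ 37.957 μg.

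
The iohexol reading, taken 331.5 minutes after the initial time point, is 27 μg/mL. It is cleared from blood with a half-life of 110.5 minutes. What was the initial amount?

Number of half-lives elapsed: n = 331.5/110.5 ≈ 3.
A₀ = A × 2^n = 27 × 2^3 = 27 × 8 ≈ 216 μg/mL.

216 μg/mL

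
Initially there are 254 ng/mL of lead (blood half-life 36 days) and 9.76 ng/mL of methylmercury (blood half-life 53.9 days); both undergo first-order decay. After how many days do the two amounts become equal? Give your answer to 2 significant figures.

510 days

Set 254·(1/2)^(t/36) = 9.76·(1/2)^(t/53.9).
Taking log₂: log₂(254/9.76) = t·(1/36 − 1/53.9).
log₂(26.025) = 4.7018; 1/36 − 1/53.9 = 0.0092249.
t = 4.7018 / 0.0092249 ≈ 509.69 days.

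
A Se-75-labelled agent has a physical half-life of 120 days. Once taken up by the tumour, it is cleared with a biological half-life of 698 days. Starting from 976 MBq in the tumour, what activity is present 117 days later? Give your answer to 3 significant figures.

1/t_eff = 1/t_phys + 1/t_biol = 1/120 + 1/698 = 0.009766 per day.
t_eff = 120 × 698 / (120 + 698) ≈ 102.4 days.
Remaining = 976 × (1/2)^(117/102.4) = 976 × (1/2)^1.1426 ≈ 442.07 MBq.

442 MBq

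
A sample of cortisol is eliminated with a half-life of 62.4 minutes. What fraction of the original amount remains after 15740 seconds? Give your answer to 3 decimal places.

0.054

15740 seconds = 262.333 minutes.
n = 262.333/62.4 ≈ 4.2041 half-lives.
Fraction remaining = (1/2)^4.2041 ≈ 0.054257.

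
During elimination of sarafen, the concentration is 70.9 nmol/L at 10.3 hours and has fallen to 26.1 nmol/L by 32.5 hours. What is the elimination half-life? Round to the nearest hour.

15 hours

Over Δt = 32.5 − 10.3 = 22.2 hours, the level fell by a factor of 70.9/26.1 ≈ 2.7165.
n = log₂(2.7165) ≈ 1.4417 half-lives, so t½ = 22.2/1.4417 ≈ 15.398 hours.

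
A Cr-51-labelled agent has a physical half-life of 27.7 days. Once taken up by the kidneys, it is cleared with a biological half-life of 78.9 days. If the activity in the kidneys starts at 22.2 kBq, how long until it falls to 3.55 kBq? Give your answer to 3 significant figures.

54.2 days

1/t_eff = 1/t_phys + 1/t_biol = 1/27.7 + 1/78.9 = 0.048775 per day.
t_eff = 27.7 × 78.9 / (27.7 + 78.9) ≈ 20.502 days.
n = log₂(22.2/3.55) ≈ 2.6447; t = 2.6447 × 20.502 ≈ 54.221 days.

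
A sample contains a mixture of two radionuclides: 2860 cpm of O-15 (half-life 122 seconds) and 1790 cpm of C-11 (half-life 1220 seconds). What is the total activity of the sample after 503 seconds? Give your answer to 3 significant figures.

1510 cpm

O-15: 2860 × (1/2)^(503/122) = 2860 × (1/2)^4.123 ≈ 164.15 cpm.
C-11: 1790 × (1/2)^(503/1220) = 1790 × (1/2)^0.4123 ≈ 1345.1 cpm.
Total = 164.15 + 1345.1 ≈ 1509.2 cpm.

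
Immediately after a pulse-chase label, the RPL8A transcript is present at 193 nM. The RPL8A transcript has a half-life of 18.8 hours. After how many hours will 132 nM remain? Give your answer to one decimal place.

Fraction remaining = 132/193 ≈ 0.68394.
n = log₂(193/132) = ln(1.4621)/ln 2 ≈ 0.54806 half-lives.
t = n × t½ = 0.54806 × 18.8 ≈ 10.304 hours.

10.3 hours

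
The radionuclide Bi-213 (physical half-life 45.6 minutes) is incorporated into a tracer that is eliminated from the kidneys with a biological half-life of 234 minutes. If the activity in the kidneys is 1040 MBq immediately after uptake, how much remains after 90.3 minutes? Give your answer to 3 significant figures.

1/t_eff = 1/t_phys + 1/t_biol = 1/45.6 + 1/234 = 0.026203 per minute.
t_eff = 45.6 × 234 / (45.6 + 234) ≈ 38.163 minutes.
Remaining = 1040 × (1/2)^(90.3/38.163) = 1040 × (1/2)^2.3662 ≈ 201.72 MBq.

202 MBq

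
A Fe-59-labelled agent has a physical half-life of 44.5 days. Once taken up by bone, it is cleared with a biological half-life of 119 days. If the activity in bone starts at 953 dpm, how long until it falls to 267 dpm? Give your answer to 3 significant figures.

59.5 days

1/t_eff = 1/t_phys + 1/t_biol = 1/44.5 + 1/119 = 0.030875 per day.
t_eff = 44.5 × 119 / (44.5 + 119) ≈ 32.388 days.
n = log₂(953/267) ≈ 1.8356; t = 1.8356 × 32.388 ≈ 59.453 days.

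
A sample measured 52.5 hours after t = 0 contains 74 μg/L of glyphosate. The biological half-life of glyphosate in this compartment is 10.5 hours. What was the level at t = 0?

Number of half-lives elapsed: n = 52.5/10.5 ≈ 5.
A₀ = A × 2^n = 74 × 2^5 = 74 × 32 ≈ 2368 μg/L.

2368 μg/L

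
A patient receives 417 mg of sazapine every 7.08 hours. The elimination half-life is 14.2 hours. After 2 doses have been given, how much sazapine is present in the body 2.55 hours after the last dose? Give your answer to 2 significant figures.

The 2 doses were given 9.63, 2.55 hours ago.
Total = 417·(1/2)^(9.63/14.2) + 417·(1/2)^(2.55/14.2)
      = 260.61 + 368.19 ≈ 628.8 mg.

630 mg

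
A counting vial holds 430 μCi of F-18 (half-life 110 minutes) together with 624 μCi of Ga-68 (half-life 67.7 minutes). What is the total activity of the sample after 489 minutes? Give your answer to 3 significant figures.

23.9 μCi

F-18: 430 × (1/2)^(489/110) = 430 × (1/2)^4.4455 ≈ 19.736 μCi.
Ga-68: 624 × (1/2)^(489/67.7) = 624 × (1/2)^7.223 ≈ 4.1767 μCi.
Total = 19.736 + 4.1767 ≈ 23.912 μCi.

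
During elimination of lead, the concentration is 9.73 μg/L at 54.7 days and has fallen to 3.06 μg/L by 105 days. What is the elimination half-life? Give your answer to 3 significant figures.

Over Δt = 105 − 54.7 = 50.3 days, the level fell by a factor of 9.73/3.06 ≈ 3.1797.
n = log₂(3.1797) ≈ 1.6689 half-lives, so t½ = 50.3/1.6689 ≈ 30.139 days.

30.1 days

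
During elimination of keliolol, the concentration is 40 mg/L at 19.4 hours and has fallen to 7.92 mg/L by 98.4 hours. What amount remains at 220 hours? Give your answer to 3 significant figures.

Over Δt = 98.4 − 19.4 = 79 hours, the level fell by a factor of 40/7.92 ≈ 5.0505.
n = log₂(5.0505) ≈ 2.3364 half-lives, so t½ = 79/2.3364 ≈ 33.812 hours.
From t = 98.4 to t = 220: 7.92 × (1/2)^((220−98.4)/33.812) ≈ 0.65482 mg/L.

0.655 mg/L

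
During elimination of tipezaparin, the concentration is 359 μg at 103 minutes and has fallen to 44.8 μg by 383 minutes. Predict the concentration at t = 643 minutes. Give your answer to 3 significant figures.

Over Δt = 383 − 103 = 280 minutes, the level fell by a factor of 359/44.8 ≈ 8.0134.
n = log₂(8.0134) ≈ 3.0024 half-lives, so t½ = 280/3.0024 ≈ 93.258 minutes.
From t = 383 to t = 643: 44.8 × (1/2)^((643−383)/93.258) ≈ 6.4866 μg.

6.49 μg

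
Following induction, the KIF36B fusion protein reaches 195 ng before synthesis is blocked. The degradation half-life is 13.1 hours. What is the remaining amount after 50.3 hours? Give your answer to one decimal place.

13.6 ng

Number of half-lives: n = 50.3/13.1 ≈ 3.8397.
Remaining = 195 × (1/2)^3.8397 = 195 × 0.069845 ≈ 13.62 ng.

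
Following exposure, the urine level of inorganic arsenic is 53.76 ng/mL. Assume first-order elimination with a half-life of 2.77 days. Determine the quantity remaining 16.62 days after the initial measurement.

Elapsed time is 6 half-lives (16.62/2.77).
Each half-life halves the amount: 53.76 × (1/2)^6 = 53.76/64 = 0.84 ng/mL.

0.84 ng/mL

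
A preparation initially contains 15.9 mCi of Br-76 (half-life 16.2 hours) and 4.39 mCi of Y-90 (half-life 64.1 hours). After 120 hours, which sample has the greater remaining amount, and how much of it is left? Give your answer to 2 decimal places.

Br-76: 15.9 × (1/2)^7.4074 ≈ 0.093658 mCi.
Y-90: 4.39 × (1/2)^1.8721 ≈ 1.1993 mCi.
Y-90 has more remaining, at ≈ 1.1993 mCi.

Y-90, 1.20 mCi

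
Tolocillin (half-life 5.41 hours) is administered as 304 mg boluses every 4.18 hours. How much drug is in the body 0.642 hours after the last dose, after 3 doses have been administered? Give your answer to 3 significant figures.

540 mg

The 3 doses were given 9.002, 4.822, 0.642 hours ago.
Total = 304·(1/2)^(9.002/5.41) + 304·(1/2)^(4.822/5.41) + 304·(1/2)^(0.642/5.41)
      = 95.934 + 163.89 + 280 ≈ 539.82 mg.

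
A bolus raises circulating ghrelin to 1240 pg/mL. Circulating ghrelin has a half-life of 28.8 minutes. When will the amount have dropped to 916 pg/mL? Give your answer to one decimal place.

Fraction remaining = 916/1240 ≈ 0.73871.
n = log₂(1240/916) = ln(1.3537)/ln 2 ≈ 0.43692 half-lives.
t = n × t½ = 0.43692 × 28.8 ≈ 12.583 minutes.

12.6 minutes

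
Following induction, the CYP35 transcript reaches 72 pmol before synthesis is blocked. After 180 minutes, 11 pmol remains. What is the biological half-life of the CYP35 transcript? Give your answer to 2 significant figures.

66 minutes

A/A₀ = 11/72 ≈ 0.15278.
n = log₂(6.5455) ≈ 2.7105 half-lives elapsed in 180 minutes.
t½ = 180/2.7105 ≈ 66.409 minutes.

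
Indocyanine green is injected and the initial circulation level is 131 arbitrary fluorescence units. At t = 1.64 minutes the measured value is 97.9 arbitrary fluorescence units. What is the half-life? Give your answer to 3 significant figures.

3.90 minutes

A/A₀ = 97.9/131 ≈ 0.74733.
n = log₂(1.3381) ≈ 0.42019 half-lives elapsed in 1.64 minutes.
t½ = 1.64/0.42019 ≈ 3.903 minutes.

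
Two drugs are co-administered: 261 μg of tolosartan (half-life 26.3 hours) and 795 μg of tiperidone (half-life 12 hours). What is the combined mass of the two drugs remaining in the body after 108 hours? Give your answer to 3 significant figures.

tolosartan: 261 × (1/2)^(108/26.3) = 261 × (1/2)^4.1065 ≈ 15.152 μg.
tiperidone: 795 × (1/2)^(108/12) = 795 × (1/2)^9 ≈ 1.5527 μg.
Total = 15.152 + 1.5527 ≈ 16.705 μg.

16.7 μg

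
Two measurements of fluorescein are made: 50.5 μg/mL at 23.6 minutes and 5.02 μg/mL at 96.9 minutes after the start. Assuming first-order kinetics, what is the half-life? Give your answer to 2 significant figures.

Over Δt = 96.9 − 23.6 = 73.3 minutes, the level fell by a factor of 50.5/5.02 ≈ 10.06.
n = log₂(10.06) ≈ 3.3305 half-lives, so t½ = 73.3/3.3305 ≈ 22.009 minutes.

22 minutes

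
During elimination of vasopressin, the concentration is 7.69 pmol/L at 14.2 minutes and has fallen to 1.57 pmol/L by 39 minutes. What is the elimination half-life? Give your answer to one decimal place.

10.8 minutes

Over Δt = 39 − 14.2 = 24.8 minutes, the level fell by a factor of 7.69/1.57 ≈ 4.8981.
n = log₂(4.8981) ≈ 2.2922 half-lives, so t½ = 24.8/2.2922 ≈ 10.819 minutes.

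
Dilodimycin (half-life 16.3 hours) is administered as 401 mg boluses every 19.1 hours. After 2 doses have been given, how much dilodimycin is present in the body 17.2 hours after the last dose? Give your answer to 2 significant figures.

The 2 doses were given 36.3, 17.2 hours ago.
Total = 401·(1/2)^(36.3/16.3) + 401·(1/2)^(17.2/16.3)
      = 85.655 + 192.97 ≈ 278.63 mg.

280 mg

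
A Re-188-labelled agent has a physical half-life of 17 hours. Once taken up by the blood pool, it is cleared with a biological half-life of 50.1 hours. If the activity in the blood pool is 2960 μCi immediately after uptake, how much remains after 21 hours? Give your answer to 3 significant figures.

940 μCi

1/t_eff = 1/t_phys + 1/t_biol = 1/17 + 1/50.1 = 0.078784 per hour.
t_eff = 17 × 50.1 / (17 + 50.1) ≈ 12.693 hours.
Remaining = 2960 × (1/2)^(21/12.693) = 2960 × (1/2)^1.6545 ≈ 940.27 μCi.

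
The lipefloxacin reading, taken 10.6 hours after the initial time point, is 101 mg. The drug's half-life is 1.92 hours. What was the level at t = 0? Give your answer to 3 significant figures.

Number of half-lives elapsed: n = 10.6/1.92 ≈ 5.5208.
A₀ = A × 2^n = 101 × 2^5.5208 = 101 × 45.913 ≈ 4637.2 mg.

4640 mg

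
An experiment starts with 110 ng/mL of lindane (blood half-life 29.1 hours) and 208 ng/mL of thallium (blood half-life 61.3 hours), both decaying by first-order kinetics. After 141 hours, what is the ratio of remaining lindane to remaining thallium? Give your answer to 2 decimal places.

lindane: 110 × (1/2)^(141/29.1) = 110 × (1/2)^4.8454 ≈ 3.8264 ng/mL.
thallium: 208 × (1/2)^(141/61.3) = 208 × (1/2)^2.3002 ≈ 42.232 ng/mL.
Ratio ≈ 3.8264 / 42.232 ≈ 0.090604.

0.09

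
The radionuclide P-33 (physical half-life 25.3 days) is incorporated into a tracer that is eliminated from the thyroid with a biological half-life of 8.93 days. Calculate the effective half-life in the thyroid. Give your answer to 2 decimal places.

1/t_eff = 1/t_phys + 1/t_biol = 1/25.3 + 1/8.93 = 0.15151 per day.
t_eff = 25.3 × 8.93 / (25.3 + 8.93) ≈ 6.6003 days.

6.60 days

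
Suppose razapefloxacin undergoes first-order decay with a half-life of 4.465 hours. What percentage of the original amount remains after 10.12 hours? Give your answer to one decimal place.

20.8%

n = 10.12/4.465 ≈ 2.2665 half-lives.
Fraction remaining = (1/2)^2.2665 ≈ 0.20783, i.e. 20.783%.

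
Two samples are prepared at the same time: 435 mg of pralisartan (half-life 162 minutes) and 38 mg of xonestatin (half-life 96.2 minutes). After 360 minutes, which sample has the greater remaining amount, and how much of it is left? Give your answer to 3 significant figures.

pralisartan: 435 × (1/2)^2.2222 ≈ 93.225 mg.
xonestatin: 38 × (1/2)^3.7422 ≈ 2.8397 mg.
Pralisartan has more remaining, at ≈ 93.225 mg.

pralisartan, 93.2 mg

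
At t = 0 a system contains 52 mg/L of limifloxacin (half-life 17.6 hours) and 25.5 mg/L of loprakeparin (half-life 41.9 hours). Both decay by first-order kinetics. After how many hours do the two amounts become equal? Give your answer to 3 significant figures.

31.2 hours

Set 52·(1/2)^(t/17.6) = 25.5·(1/2)^(t/41.9).
Taking log₂: log₂(52/25.5) = t·(1/17.6 − 1/41.9).
log₂(2.0392) = 1.028; 1/17.6 − 1/41.9 = 0.032952.
t = 1.028 / 0.032952 ≈ 31.197 hours.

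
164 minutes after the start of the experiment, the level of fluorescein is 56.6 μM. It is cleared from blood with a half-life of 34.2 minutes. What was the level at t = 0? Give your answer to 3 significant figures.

1570 μM

Number of half-lives elapsed: n = 164/34.2 ≈ 4.7953.
A₀ = A × 2^n = 56.6 × 2^4.7953 = 56.6 × 27.767 ≈ 1571.6 μM.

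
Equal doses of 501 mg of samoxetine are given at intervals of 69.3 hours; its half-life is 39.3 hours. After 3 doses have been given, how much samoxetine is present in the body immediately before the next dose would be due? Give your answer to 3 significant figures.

204 mg

The 3 doses were given 207.9, 138.6, 69.3 hours ago.
Total = 501·(1/2)^(207.9/39.3) + 501·(1/2)^(138.6/39.3) + 501·(1/2)^(69.3/39.3)
      = 12.805 + 43.47 + 147.58 ≈ 203.85 mg.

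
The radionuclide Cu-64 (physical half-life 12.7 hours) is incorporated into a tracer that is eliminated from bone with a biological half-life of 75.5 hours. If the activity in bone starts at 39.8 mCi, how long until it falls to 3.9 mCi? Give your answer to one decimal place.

1/t_eff = 1/t_phys + 1/t_biol = 1/12.7 + 1/75.5 = 0.091985 per hour.
t_eff = 12.7 × 75.5 / (12.7 + 75.5) ≈ 10.871 hours.
n = log₂(39.8/3.9) ≈ 3.3512; t = 3.3512 × 10.871 ≈ 36.432 hours.

36.4 hours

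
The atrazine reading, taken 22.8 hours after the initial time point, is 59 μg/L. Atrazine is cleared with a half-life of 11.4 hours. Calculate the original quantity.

Number of half-lives elapsed: n = 22.8/11.4 ≈ 2.
A₀ = A × 2^n = 59 × 2^2 = 59 × 4 ≈ 236 μg/L.

236 μg/L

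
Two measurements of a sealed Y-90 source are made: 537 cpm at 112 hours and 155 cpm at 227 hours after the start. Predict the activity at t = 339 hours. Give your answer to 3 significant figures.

46.2 cpm

Over Δt = 227 − 112 = 115 hours, the level fell by a factor of 537/155 ≈ 3.4645.
n = log₂(3.4645) ≈ 1.7927 half-lives, so t½ = 115/1.7927 ≈ 64.151 hours.
From t = 227 to t = 339: 155 × (1/2)^((339−227)/64.151) ≈ 46.213 cpm.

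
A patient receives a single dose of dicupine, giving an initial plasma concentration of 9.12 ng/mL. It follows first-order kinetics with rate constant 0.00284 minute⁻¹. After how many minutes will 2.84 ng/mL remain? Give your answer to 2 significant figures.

t½ = ln 2 / λ = 0.69315 / 0.00284 ≈ 244.07 minutes.
Fraction remaining = 2.84/9.12 ≈ 0.3114.
n = log₂(9.12/2.84) = ln(3.2113)/ln 2 ≈ 1.6831 half-lives.
t = n × t½ = 1.6831 × 244.07 ≈ 410.8 minutes.

410 minutes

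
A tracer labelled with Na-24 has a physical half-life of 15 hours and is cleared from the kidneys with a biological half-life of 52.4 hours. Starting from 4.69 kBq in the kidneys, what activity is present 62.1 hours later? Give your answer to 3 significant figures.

1/t_eff = 1/t_phys + 1/t_biol = 1/15 + 1/52.4 = 0.085751 per hour.
t_eff = 15 × 52.4 / (15 + 52.4) ≈ 11.662 hours.
Remaining = 4.69 × (1/2)^(62.1/11.662) = 4.69 × (1/2)^5.3251 ≈ 0.11699 kBq.

0.117 kBq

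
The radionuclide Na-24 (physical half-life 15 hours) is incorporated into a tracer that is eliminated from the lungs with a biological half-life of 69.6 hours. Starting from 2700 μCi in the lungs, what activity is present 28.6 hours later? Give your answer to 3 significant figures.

1/t_eff = 1/t_phys + 1/t_biol = 1/15 + 1/69.6 = 0.081034 per hour.
t_eff = 15 × 69.6 / (15 + 69.6) ≈ 12.34 hours.
Remaining = 2700 × (1/2)^(28.6/12.34) = 2700 × (1/2)^2.3176 ≈ 541.63 μCi.

542 μCi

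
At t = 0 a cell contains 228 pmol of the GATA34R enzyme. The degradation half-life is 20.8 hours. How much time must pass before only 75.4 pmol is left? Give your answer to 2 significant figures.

33 hours

Fraction remaining = 75.4/228 ≈ 0.3307.
n = log₂(228/75.4) = ln(3.0239)/ln 2 ≈ 1.5964 half-lives.
t = n × t½ = 1.5964 × 20.8 ≈ 33.205 hours.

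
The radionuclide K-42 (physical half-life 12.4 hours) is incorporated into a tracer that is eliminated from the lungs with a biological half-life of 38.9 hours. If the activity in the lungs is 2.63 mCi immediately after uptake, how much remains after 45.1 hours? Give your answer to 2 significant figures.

1/t_eff = 1/t_phys + 1/t_biol = 1/12.4 + 1/38.9 = 0.10635 per hour.
t_eff = 12.4 × 38.9 / (12.4 + 38.9) ≈ 9.4027 hours.
Remaining = 2.63 × (1/2)^(45.1/9.4027) = 2.63 × (1/2)^4.7965 ≈ 0.094639 mCi.

0.095 mCi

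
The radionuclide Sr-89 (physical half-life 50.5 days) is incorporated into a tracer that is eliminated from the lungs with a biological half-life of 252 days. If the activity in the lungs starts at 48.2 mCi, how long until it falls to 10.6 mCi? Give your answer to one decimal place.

1/t_eff = 1/t_phys + 1/t_biol = 1/50.5 + 1/252 = 0.02377 per day.
t_eff = 50.5 × 252 / (50.5 + 252) ≈ 42.069 days.
n = log₂(48.2/10.6) ≈ 2.185; t = 2.185 × 42.069 ≈ 91.92 days.

91.9 days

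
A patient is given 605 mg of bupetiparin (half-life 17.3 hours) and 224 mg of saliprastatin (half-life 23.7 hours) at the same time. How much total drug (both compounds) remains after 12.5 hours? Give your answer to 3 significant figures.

bupetiparin: 605 × (1/2)^(12.5/17.3) = 605 × (1/2)^0.72254 ≈ 366.65 mg.
saliprastatin: 224 × (1/2)^(12.5/23.7) = 224 × (1/2)^0.52743 ≈ 155.41 mg.
Total = 366.65 + 155.41 ≈ 522.06 mg.

522 mg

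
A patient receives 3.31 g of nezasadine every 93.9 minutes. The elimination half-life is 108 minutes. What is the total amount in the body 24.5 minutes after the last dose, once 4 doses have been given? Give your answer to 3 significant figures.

5.69 g

The 4 doses were given 306.2, 212.3, 118.4, 24.5 minutes ago.
Total = 3.31·(1/2)^(306.2/108) + 3.31·(1/2)^(212.3/108) + 3.31·(1/2)^(118.4/108) + 3.31·(1/2)^(24.5/108)
      = 0.46382 + 0.84739 + 1.5481 + 2.8284 ≈ 5.6877 g.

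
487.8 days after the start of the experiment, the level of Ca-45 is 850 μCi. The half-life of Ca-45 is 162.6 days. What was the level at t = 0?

6800 μCi

Number of half-lives elapsed: n = 487.8/162.6 ≈ 3.
A₀ = A × 2^n = 850 × 2^3 = 850 × 8 ≈ 6800 μCi.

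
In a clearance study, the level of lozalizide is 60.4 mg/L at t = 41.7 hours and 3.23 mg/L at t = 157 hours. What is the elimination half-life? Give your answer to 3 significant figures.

Over Δt = 157 − 41.7 = 115.3 hours, the level fell by a factor of 60.4/3.23 ≈ 18.7.
n = log₂(18.7) ≈ 4.2249 half-lives, so t½ = 115.3/4.2249 ≈ 27.29 hours.

27.3 hours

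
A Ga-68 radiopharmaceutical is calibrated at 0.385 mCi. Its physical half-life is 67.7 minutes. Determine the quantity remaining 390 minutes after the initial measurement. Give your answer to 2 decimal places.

Number of half-lives: n = 390/67.7 ≈ 5.7607.
Remaining = 0.385 × (1/2)^5.7607 = 0.385 × 0.018444 ≈ 0.0071009 mCi.

0.01 mCi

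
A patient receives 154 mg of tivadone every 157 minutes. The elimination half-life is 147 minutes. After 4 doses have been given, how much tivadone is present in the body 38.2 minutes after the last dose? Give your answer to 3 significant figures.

The 4 doses were given 509.2, 352.2, 195.2, 38.2 minutes ago.
Total = 154·(1/2)^(509.2/147) + 154·(1/2)^(352.2/147) + 154·(1/2)^(195.2/147) + 154·(1/2)^(38.2/147)
      = 13.956 + 29.26 + 61.346 + 128.62 ≈ 233.18 mg.

233 mg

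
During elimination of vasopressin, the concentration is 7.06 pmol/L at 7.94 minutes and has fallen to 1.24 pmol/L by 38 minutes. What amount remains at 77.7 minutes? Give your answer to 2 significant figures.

0.12 pmol/L

Over Δt = 38 − 7.94 = 30.06 minutes, the level fell by a factor of 7.06/1.24 ≈ 5.6935.
n = log₂(5.6935) ≈ 2.5093 half-lives, so t½ = 30.06/2.5093 ≈ 11.979 minutes.
From t = 38 to t = 77.7: 1.24 × (1/2)^((77.7−38)/11.979) ≈ 0.12468 pmol/L.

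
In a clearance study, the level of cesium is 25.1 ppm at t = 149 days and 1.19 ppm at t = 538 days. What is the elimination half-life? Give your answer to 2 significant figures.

Over Δt = 538 − 149 = 389 days, the level fell by a factor of 25.1/1.19 ≈ 21.092.
n = log₂(21.092) ≈ 4.3987 half-lives, so t½ = 389/4.3987 ≈ 88.436 days.

88 days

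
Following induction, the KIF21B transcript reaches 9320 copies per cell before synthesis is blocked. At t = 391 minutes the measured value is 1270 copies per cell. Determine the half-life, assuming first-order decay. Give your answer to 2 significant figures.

140 minutes

A/A₀ = 1270/9320 ≈ 0.13627.
n = log₂(7.3386) ≈ 2.8755 half-lives elapsed in 391 minutes.
t½ = 391/2.8755 ≈ 135.98 minutes.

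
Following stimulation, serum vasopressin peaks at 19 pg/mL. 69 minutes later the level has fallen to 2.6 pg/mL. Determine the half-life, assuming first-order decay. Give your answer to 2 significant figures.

A/A₀ = 2.6/19 ≈ 0.13684.
n = log₂(7.3077) ≈ 2.8694 half-lives elapsed in 69 minutes.
t½ = 69/2.8694 ≈ 24.047 minutes.

24 minutes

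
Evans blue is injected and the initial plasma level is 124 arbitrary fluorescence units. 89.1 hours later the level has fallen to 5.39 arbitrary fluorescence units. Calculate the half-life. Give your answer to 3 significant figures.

A/A₀ = 5.39/124 ≈ 0.043468.
n = log₂(23.006) ≈ 4.5239 half-lives elapsed in 89.1 hours.
t½ = 89.1/4.5239 ≈ 19.695 hours.

19.7 hours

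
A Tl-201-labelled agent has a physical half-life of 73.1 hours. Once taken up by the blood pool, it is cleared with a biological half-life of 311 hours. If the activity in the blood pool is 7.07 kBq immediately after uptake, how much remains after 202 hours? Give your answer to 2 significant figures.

0.66 kBq

1/t_eff = 1/t_phys + 1/t_biol = 1/73.1 + 1/311 = 0.016895 per hour.
t_eff = 73.1 × 311 / (73.1 + 311) ≈ 59.188 hours.
Remaining = 7.07 × (1/2)^(202/59.188) = 7.07 × (1/2)^3.4129 ≈ 0.66382 kBq.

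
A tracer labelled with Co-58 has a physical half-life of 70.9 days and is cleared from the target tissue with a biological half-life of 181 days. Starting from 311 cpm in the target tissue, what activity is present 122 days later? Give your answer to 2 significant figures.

1/t_eff = 1/t_phys + 1/t_biol = 1/70.9 + 1/181 = 0.019629 per day.
t_eff = 70.9 × 181 / (70.9 + 181) ≈ 50.944 days.
Remaining = 311 × (1/2)^(122/50.944) = 311 × (1/2)^2.3948 ≈ 59.138 cpm.

59 cpm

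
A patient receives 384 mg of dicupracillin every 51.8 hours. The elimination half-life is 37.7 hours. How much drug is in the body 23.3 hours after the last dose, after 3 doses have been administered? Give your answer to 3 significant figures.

The 3 doses were given 126.9, 75.1, 23.3 hours ago.
Total = 384·(1/2)^(126.9/37.7) + 384·(1/2)^(75.1/37.7) + 384·(1/2)^(23.3/37.7)
      = 37.243 + 96.531 + 250.2 ≈ 383.97 mg.

384 mg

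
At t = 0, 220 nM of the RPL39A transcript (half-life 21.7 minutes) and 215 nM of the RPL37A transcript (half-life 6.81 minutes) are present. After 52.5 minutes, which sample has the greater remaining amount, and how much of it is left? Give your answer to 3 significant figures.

RPL39A transcript, 41.1 nM

RPL39A transcript: 220 × (1/2)^2.4194 ≈ 41.127 nM.
RPL37A transcript: 215 × (1/2)^7.7093 ≈ 1.0274 nM.
RPL39A transcript has more remaining, at ≈ 41.127 nM.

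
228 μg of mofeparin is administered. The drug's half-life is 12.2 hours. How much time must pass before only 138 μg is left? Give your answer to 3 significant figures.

Fraction remaining = 138/228 ≈ 0.60526.
n = log₂(228/138) = ln(1.6522)/ln 2 ≈ 0.72437 half-lives.
t = n × t½ = 0.72437 × 12.2 ≈ 8.8373 hours.

8.84 hours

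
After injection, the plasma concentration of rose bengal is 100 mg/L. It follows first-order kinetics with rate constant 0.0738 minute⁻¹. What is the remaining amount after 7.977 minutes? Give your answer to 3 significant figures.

55.5 mg/L

t½ = ln 2 / λ = 0.69315 / 0.0738 ≈ 9.3922 minutes.
Number of half-lives: n = 7.977/9.3922 ≈ 0.84932.
Remaining = 100 × (1/2)^0.84932 = 100 × 0.55505 ≈ 55.505 mg/L.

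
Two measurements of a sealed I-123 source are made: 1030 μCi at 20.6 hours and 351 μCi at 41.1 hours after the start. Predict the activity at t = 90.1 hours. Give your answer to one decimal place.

Over Δt = 41.1 − 20.6 = 20.5 hours, the level fell by a factor of 1030/351 ≈ 2.9345.
n = log₂(2.9345) ≈ 1.5531 half-lives, so t½ = 20.5/1.5531 ≈ 13.199 hours.
From t = 41.1 to t = 90.1: 351 × (1/2)^((90.1−41.1)/13.199) ≈ 26.779 μCi.

26.8 μCi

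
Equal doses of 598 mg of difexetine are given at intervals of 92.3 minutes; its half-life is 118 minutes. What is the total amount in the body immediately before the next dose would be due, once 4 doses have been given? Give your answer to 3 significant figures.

The 4 doses were given 369.2, 276.9, 184.6, 92.3 minutes ago.
Total = 598·(1/2)^(369.2/118) + 598·(1/2)^(276.9/118) + 598·(1/2)^(184.6/118) + 598·(1/2)^(92.3/118)
      = 68.365 + 117.57 + 202.19 + 347.72 ≈ 735.85 mg.

736 mg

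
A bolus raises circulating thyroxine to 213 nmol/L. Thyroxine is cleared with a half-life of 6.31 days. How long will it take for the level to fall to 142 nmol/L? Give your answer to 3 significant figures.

3.69 days

Fraction remaining = 142/213 ≈ 0.66667.
n = log₂(213/142) = ln(1.5)/ln 2 ≈ 0.58496 half-lives.
t = n × t½ = 0.58496 × 6.31 ≈ 3.6911 days.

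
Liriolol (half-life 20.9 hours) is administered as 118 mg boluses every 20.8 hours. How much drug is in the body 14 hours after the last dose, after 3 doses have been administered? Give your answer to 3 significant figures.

130 mg

The 3 doses were given 55.6, 34.8, 14 hours ago.
Total = 118·(1/2)^(55.6/20.9) + 118·(1/2)^(34.8/20.9) + 118·(1/2)^(14/20.9)
      = 18.666 + 37.209 + 74.171 ≈ 130.05 mg.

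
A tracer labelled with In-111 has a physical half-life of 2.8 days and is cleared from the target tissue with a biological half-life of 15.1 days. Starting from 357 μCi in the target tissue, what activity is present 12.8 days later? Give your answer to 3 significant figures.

8.34 μCi

1/t_eff = 1/t_phys + 1/t_biol = 1/2.8 + 1/15.1 = 0.42337 per day.
t_eff = 2.8 × 15.1 / (2.8 + 15.1) ≈ 2.362 days.
Remaining = 357 × (1/2)^(12.8/2.362) = 357 × (1/2)^5.4191 ≈ 8.3436 μCi.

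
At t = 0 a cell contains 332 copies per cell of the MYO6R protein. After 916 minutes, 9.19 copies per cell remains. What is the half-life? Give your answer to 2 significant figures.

A/A₀ = 9.19/332 ≈ 0.027681.
n = log₂(36.126) ≈ 5.175 half-lives elapsed in 916 minutes.
t½ = 916/5.175 ≈ 177.01 minutes.

180 minutes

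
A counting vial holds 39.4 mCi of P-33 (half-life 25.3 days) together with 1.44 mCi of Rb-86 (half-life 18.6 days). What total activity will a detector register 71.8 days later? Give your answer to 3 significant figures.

5.61 mCi

P-33: 39.4 × (1/2)^(71.8/25.3) = 39.4 × (1/2)^2.8379 ≈ 5.5105 mCi.
Rb-86: 1.44 × (1/2)^(71.8/18.6) = 1.44 × (1/2)^3.8602 ≈ 0.099157 mCi.
Total = 5.5105 + 0.099157 ≈ 5.6096 mCi.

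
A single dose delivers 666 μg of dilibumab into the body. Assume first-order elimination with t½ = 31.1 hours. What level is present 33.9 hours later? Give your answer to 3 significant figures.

Number of half-lives: n = 33.9/31.1 ≈ 1.09.
Remaining = 666 × (1/2)^1.09 = 666 × 0.46975 ≈ 312.85 μg.

313 μg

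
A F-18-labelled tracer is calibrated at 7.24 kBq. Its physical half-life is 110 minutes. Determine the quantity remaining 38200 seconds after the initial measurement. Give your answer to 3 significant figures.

Convert the elapsed time: 38200 seconds = 636.667 minutes.
Number of half-lives: n = 636.667/110 ≈ 5.7879.
Remaining = 7.24 × (1/2)^5.7879 = 7.24 × 0.0181 ≈ 0.13104 kBq.

0.131 kBq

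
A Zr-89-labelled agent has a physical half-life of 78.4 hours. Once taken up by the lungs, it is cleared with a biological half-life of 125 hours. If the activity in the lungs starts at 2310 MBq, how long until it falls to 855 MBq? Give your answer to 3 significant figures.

69.1 hours

1/t_eff = 1/t_phys + 1/t_biol = 1/78.4 + 1/125 = 0.020755 per hour.
t_eff = 78.4 × 125 / (78.4 + 125) ≈ 48.181 hours.
n = log₂(2310/855) ≈ 1.4339; t = 1.4339 × 48.181 ≈ 69.086 hours.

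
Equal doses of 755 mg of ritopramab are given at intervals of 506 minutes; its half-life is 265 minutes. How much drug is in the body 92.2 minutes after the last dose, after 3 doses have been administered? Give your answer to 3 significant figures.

793 mg

The 3 doses were given 1104.2, 598.2, 92.2 minutes ago.
Total = 755·(1/2)^(1104.2/265) + 755·(1/2)^(598.2/265) + 755·(1/2)^(92.2/265)
      = 42.036 + 157.91 + 593.21 ≈ 793.16 mg.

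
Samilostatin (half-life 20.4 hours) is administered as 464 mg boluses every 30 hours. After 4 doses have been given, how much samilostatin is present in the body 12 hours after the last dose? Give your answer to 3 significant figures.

475 mg

The 4 doses were given 102, 72, 42, 12 hours ago.
Total = 464·(1/2)^(102/20.4) + 464·(1/2)^(72/20.4) + 464·(1/2)^(42/20.4) + 464·(1/2)^(12/20.4)
      = 14.5 + 40.185 + 111.37 + 308.63 ≈ 474.68 mg.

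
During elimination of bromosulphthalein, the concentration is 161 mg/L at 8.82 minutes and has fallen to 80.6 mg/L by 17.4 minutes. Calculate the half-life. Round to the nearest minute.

9 minutes

Over Δt = 17.4 − 8.82 = 8.58 minutes, the level fell by a factor of 161/80.6 ≈ 1.9975.
n = log₂(1.9975) ≈ 0.99821 half-lives, so t½ = 8.58/0.99821 ≈ 8.5954 minutes.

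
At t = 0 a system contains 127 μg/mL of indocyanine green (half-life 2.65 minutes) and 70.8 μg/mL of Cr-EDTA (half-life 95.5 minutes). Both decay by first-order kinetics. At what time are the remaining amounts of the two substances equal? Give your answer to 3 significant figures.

2.30 minutes

Set 127·(1/2)^(t/2.65) = 70.8·(1/2)^(t/95.5).
Taking log₂: log₂(127/70.8) = t·(1/2.65 − 1/95.5).
log₂(1.7938) = 0.84301; 1/2.65 − 1/95.5 = 0.36689.
t = 0.84301 / 0.36689 ≈ 2.2977 minutes.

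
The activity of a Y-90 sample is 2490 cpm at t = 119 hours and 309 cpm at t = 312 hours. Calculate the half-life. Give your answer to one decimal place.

Over Δt = 312 − 119 = 193 hours, the level fell by a factor of 2490/309 ≈ 8.0583.
n = log₂(8.0583) ≈ 3.0105 half-lives, so t½ = 193/3.0105 ≈ 64.11 hours.

64.1 hours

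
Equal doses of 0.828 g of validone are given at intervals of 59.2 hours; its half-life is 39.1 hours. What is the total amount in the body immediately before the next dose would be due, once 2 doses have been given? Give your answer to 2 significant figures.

0.39 g

The 2 doses were given 118.4, 59.2 hours ago.
Total = 0.828·(1/2)^(118.4/39.1) + 0.828·(1/2)^(59.2/39.1)
      = 0.1015 + 0.2899 ≈ 0.3914 g.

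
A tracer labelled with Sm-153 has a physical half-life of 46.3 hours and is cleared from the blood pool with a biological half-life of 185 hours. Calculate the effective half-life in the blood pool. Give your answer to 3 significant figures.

1/t_eff = 1/t_phys + 1/t_biol = 1/46.3 + 1/185 = 0.027004 per hour.
t_eff = 46.3 × 185 / (46.3 + 185) ≈ 37.032 hours.

37.0 hours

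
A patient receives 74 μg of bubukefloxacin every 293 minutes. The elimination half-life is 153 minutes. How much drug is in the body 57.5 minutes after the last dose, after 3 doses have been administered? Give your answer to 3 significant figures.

The 3 doses were given 643.5, 350.5, 57.5 minutes ago.
Total = 74·(1/2)^(643.5/153) + 74·(1/2)^(350.5/153) + 74·(1/2)^(57.5/153)
      = 4.0099 + 15.122 + 57.029 ≈ 76.162 μg.

76.2 μg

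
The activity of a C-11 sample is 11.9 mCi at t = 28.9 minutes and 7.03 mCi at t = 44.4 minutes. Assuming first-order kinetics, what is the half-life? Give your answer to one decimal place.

20.4 minutes

Over Δt = 44.4 − 28.9 = 15.5 minutes, the level fell by a factor of 11.9/7.03 ≈ 1.6927.
n = log₂(1.6927) ≈ 0.75936 half-lives, so t½ = 15.5/0.75936 ≈ 20.412 minutes.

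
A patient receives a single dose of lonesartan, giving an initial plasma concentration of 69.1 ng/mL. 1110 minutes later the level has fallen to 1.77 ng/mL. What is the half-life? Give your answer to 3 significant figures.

210 minutes

A/A₀ = 1.77/69.1 ≈ 0.025615.
n = log₂(39.04) ≈ 5.2869 half-lives elapsed in 1110 minutes.
t½ = 1110/5.2869 ≈ 209.95 minutes.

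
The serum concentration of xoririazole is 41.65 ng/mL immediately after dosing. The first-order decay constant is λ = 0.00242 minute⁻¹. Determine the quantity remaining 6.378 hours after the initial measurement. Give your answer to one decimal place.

t½ = ln 2 / λ = 0.69315 / 0.00242 ≈ 286.42 minutes.
Convert the elapsed time: 6.378 hours = 382.68 minutes.
Number of half-lives: n = 382.68/286.42 ≈ 1.3361.
Remaining = 41.65 × (1/2)^1.3361 = 41.65 × 0.3961 ≈ 16.498 ng/mL.

16.5 ng/mL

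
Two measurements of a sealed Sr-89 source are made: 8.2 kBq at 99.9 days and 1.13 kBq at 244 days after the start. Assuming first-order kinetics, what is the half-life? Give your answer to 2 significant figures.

50 days

Over Δt = 244 − 99.9 = 144.1 days, the level fell by a factor of 8.2/1.13 ≈ 7.2566.
n = log₂(7.2566) ≈ 2.8593 half-lives, so t½ = 144.1/2.8593 ≈ 50.397 days.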